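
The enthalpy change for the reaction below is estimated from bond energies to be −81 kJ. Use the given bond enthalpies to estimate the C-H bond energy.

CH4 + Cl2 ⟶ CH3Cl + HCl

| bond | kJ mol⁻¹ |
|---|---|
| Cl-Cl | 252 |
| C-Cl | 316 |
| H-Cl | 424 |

Let D be the C-H bond energy.
Σ(broken) = 4×D + 1×252 = 252 + 4D
Σ(formed) = 1×316 + 3×D + 1×424 = 740 + 3D
ΔH = Σ(broken) − Σ(formed) = (252 + 4D) − (740 + 3D) = −488 + D
Setting this equal to −81 kJ gives D = 407 kJ/mol.

D(C-H) ≈ 407 kJ/mol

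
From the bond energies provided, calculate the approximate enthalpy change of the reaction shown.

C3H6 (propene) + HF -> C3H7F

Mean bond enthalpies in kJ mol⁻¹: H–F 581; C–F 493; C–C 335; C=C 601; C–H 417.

Bonds broken (reactants):
  C–C: 1 × 335 = 335
  C–H: 6 × 417 = 2502
  C=C: 1 × 601 = 601
  H–F: 1 × 581 = 581
  Σ(broken) = 4019 kJ
Bonds formed (products):
  C–C: 2 × 335 = 670
  C–F: 1 × 493 = 493
  C–H: 7 × 417 = 2919
  Σ(formed) = 4082 kJ
ΔH = Σ(broken) − Σ(formed) = 4019 − 4082 = −63 kJ

ΔH ≈ −63 kJ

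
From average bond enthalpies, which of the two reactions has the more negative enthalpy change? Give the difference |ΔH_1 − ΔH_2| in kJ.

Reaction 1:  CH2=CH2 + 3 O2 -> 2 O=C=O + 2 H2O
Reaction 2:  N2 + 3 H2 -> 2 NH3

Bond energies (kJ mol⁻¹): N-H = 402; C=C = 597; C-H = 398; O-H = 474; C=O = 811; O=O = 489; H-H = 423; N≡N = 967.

Reaction 1, by 1308 kJ

Reaction 1:
  Bonds broken (reactants):
    C-H: 4 × 398 = 1592
    C=C: 1 × 597 = 597
    O=O: 3 × 489 = 1467
    Σ(broken) = 3656 kJ
  Bonds formed (products):
    C=O: 4 × 811 = 3244
    O-H: 4 × 474 = 1896
    Σ(formed) = 5140 kJ
  ΔH_1 = 3656 − 5140 = −1484 kJ
Reaction 2:
  Bonds broken (reactants):
    H-H: 3 × 423 = 1269
    N≡N: 1 × 967 = 967
    Σ(broken) = 2236 kJ
  Bonds formed (products):
    N-H: 6 × 402 = 2412
    Σ(formed) = 2412 kJ
  ΔH_2 = 2236 − 2412 = −176 kJ
ΔH_1 − ΔH_2 = −1308 kJ, so reaction 1 has the more negative ΔH; |ΔH_1 − ΔH_2| = 1308 kJ.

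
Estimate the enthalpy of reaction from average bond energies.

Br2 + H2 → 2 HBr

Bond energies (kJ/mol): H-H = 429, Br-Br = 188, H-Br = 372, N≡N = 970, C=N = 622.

Bonds broken (reactants):
  Br-Br: 1 × 188 = 188
  H-H: 1 × 429 = 429
  Σ(broken) = 617 kJ
Bonds formed (products):
  H-Br: 2 × 372 = 744
  Σ(formed) = 744 kJ
ΔH = Σ(broken) − Σ(formed) = 617 − 744 = −127 kJ

ΔH ≈ −127 kJ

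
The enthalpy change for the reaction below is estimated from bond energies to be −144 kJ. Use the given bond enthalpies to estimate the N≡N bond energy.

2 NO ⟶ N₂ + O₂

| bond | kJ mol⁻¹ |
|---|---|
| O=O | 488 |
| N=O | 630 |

D(N≡N) ≈ 916 kJ/mol

Let D be the N≡N bond energy.
Σ(broken) = 2×630 = 1260
Σ(formed) = 1×D + 1×488 = 488 + D
ΔH = Σ(broken) − Σ(formed) = (1260) − (488 + D) = +772 − D
Setting this equal to −144 kJ gives D = 916 kJ/mol.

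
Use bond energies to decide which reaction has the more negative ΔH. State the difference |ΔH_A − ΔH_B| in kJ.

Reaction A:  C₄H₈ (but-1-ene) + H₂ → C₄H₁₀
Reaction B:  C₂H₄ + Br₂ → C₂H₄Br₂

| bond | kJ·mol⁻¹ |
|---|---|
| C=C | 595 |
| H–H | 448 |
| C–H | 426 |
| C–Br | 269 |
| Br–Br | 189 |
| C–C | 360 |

Reaction A:
  Bonds broken (reactants):
    C–C: 2 × 360 = 720
    C–H: 8 × 426 = 3408
    C=C: 1 × 595 = 595
    H–H: 1 × 448 = 448
    Σ(broken) = 5171 kJ
  Bonds formed (products):
    C–C: 3 × 360 = 1080
    C–H: 10 × 426 = 4260
    Σ(formed) = 5340 kJ
  ΔH_A = 5171 − 5340 = −169 kJ
Reaction B:
  Bonds broken (reactants):
    Br–Br: 1 × 189 = 189
    C–H: 4 × 426 = 1704
    C=C: 1 × 595 = 595
    Σ(broken) = 2488 kJ
  Bonds formed (products):
    C–Br: 2 × 269 = 538
    C–C: 1 × 360 = 360
    C–H: 4 × 426 = 1704
    Σ(formed) = 2602 kJ
  ΔH_B = 2488 − 2602 = −114 kJ
ΔH_A − ΔH_B = −55 kJ, so reaction A has the more negative ΔH; |ΔH_A − ΔH_B| = 55 kJ.

Reaction A, by 55 kJ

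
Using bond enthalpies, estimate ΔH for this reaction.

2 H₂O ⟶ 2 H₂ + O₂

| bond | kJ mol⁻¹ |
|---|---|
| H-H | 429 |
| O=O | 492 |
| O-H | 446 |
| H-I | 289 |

Bonds broken (reactants):
  O-H: 4 × 446 = 1784
  Σ(broken) = 1784 kJ
Bonds formed (products):
  H-H: 2 × 429 = 858
  O=O: 1 × 492 = 492
  Σ(formed) = 1350 kJ
ΔH = Σ(broken) − Σ(formed) = 1784 − 1350 = +434 kJ

ΔH ≈ +434 kJ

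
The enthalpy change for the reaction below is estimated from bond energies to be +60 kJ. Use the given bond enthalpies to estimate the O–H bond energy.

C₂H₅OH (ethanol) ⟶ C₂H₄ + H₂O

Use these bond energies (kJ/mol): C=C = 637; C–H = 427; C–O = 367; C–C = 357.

Let D be the O–H bond energy.
Σ(broken) = 1×357 + 5×427 + 1×367 + 1×D = 2859 + D
Σ(formed) = 4×427 + 1×637 + 2×D = 2345 + 2D
ΔH = Σ(broken) − Σ(formed) = (2859 + D) − (2345 + 2D) = +514 − D
Setting this equal to +60 kJ gives D = 454 kJ/mol.

D(O–H) ≈ 454 kJ/mol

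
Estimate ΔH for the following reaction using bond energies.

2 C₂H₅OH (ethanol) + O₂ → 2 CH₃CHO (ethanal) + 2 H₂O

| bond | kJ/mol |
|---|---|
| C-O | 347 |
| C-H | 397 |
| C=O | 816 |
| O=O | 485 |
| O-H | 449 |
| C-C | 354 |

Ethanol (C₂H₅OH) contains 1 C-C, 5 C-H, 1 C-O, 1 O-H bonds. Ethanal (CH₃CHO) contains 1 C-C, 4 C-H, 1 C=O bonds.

Bonds broken (reactants):
  C-C: 2 × 354 = 708
  C-H: 10 × 397 = 3970
  C-O: 2 × 347 = 694
  O-H: 2 × 449 = 898
  O=O: 1 × 485 = 485
  Σ(broken) = 6755 kJ
Bonds formed (products):
  C-C: 2 × 354 = 708
  C-H: 8 × 397 = 3176
  C=O: 2 × 816 = 1632
  O-H: 4 × 449 = 1796
  Σ(formed) = 7312 kJ
ΔH = Σ(broken) − Σ(formed) = 6755 − 7312 = −557 kJ

ΔH ≈ −557 kJ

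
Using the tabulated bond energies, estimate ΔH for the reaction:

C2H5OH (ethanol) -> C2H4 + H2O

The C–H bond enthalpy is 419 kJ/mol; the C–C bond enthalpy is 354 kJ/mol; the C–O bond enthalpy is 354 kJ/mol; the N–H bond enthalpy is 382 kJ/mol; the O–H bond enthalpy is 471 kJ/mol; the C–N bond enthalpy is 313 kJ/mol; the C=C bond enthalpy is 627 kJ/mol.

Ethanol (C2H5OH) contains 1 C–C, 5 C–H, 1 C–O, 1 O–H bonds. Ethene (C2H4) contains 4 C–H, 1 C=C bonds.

ΔH ≈ +29 kJ

Bonds broken (reactants):
  C–C: 1 × 354 = 354
  C–H: 5 × 419 = 2095
  C–O: 1 × 354 = 354
  O–H: 1 × 471 = 471
  Σ(broken) = 3274 kJ
Bonds formed (products):
  C–H: 4 × 419 = 1676
  C=C: 1 × 627 = 627
  O–H: 2 × 471 = 942
  Σ(formed) = 3245 kJ
ΔH = Σ(broken) − Σ(formed) = 3274 − 3245 = +29 kJ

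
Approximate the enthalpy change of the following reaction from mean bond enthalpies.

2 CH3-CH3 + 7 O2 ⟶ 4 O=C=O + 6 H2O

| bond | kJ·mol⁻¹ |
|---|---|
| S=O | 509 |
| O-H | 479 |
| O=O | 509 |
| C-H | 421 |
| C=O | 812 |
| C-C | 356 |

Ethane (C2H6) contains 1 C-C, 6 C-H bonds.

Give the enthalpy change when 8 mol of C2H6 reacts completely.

Bonds broken (reactants):
  C-C: 2 × 356 = 712
  C-H: 12 × 421 = 5052
  O=O: 7 × 509 = 3563
  Σ(broken) = 9327 kJ
Bonds formed (products):
  C=O: 8 × 812 = 6496
  O-H: 12 × 479 = 5748
  Σ(formed) = 12244 kJ
ΔH = Σ(broken) − Σ(formed) = 9327 − 12244 = −2917 kJ
For 4× the reaction as written: 4 × (−2917) = −11668 kJ

ΔH = −11668 kJ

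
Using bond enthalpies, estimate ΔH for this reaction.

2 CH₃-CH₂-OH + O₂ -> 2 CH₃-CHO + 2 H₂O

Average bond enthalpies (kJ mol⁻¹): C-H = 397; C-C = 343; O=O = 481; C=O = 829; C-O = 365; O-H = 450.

ΔH ≈ −553 kJ

Bonds broken (reactants):
  C-C: 2 × 343 = 686
  C-H: 10 × 397 = 3970
  C-O: 2 × 365 = 730
  O-H: 2 × 450 = 900
  O=O: 1 × 481 = 481
  Σ(broken) = 6767 kJ
Bonds formed (products):
  C-C: 2 × 343 = 686
  C-H: 8 × 397 = 3176
  C=O: 2 × 829 = 1658
  O-H: 4 × 450 = 1800
  Σ(formed) = 7320 kJ
ΔH = Σ(broken) − Σ(formed) = 6767 − 7320 = −553 kJ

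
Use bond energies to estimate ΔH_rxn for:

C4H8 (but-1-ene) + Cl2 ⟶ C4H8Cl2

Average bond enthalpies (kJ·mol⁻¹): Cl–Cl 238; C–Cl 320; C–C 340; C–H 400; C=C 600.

ΔH ≈ −142 kJ

Bonds broken (reactants):
  C–C: 2 × 340 = 680
  C–H: 8 × 400 = 3200
  C=C: 1 × 600 = 600
  Cl–Cl: 1 × 238 = 238
  Σ(broken) = 4718 kJ
Bonds formed (products):
  C–C: 3 × 340 = 1020
  C–Cl: 2 × 320 = 640
  C–H: 8 × 400 = 3200
  Σ(formed) = 4860 kJ
ΔH = Σ(broken) − Σ(formed) = 4718 − 4860 = −142 kJ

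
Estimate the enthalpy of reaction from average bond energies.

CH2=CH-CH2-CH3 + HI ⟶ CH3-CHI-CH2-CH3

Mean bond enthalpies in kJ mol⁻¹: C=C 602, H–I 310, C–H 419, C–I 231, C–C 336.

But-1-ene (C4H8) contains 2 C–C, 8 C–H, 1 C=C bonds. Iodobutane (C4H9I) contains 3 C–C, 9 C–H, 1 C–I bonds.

ΔH ≈ −74 kJ

Bonds broken (reactants):
  C–C: 2 × 336 = 672
  C–H: 8 × 419 = 3352
  C=C: 1 × 602 = 602
  H–I: 1 × 310 = 310
  Σ(broken) = 4936 kJ
Bonds formed (products):
  C–C: 3 × 336 = 1008
  C–H: 9 × 419 = 3771
  C–I: 1 × 231 = 231
  Σ(formed) = 5010 kJ
ΔH = Σ(broken) − Σ(formed) = 4936 − 5010 = −74 kJ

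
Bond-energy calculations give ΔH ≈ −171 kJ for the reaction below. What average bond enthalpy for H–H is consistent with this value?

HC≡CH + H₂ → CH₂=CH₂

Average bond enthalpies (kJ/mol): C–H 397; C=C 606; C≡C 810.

Let D be the H–H bond energy.
Σ(broken) = 1×810 + 2×397 + 1×D = 1604 + D
Σ(formed) = 4×397 + 1×606 = 2194
ΔH = Σ(broken) − Σ(formed) = (1604 + D) − (2194) = −590 + D
Setting this equal to −171 kJ gives D = 419 kJ/mol.

D(H–H) ≈ 419 kJ/mol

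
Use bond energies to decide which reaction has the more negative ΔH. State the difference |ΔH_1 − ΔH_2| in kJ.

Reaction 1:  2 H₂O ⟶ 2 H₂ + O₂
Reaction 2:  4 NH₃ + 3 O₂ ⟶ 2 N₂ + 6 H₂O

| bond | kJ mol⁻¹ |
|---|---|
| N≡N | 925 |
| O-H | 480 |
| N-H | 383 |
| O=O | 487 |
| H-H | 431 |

Reaction 1:
  Bonds broken (reactants):
    O-H: 4 × 480 = 1920
    Σ(broken) = 1920 kJ
  Bonds formed (products):
    H-H: 2 × 431 = 862
    O=O: 1 × 487 = 487
    Σ(formed) = 1349 kJ
  ΔH_1 = 1920 − 1349 = +571 kJ
Reaction 2:
  Bonds broken (reactants):
    N-H: 12 × 383 = 4596
    O=O: 3 × 487 = 1461
    Σ(broken) = 6057 kJ
  Bonds formed (products):
    N≡N: 2 × 925 = 1850
    O-H: 12 × 480 = 5760
    Σ(formed) = 7610 kJ
  ΔH_2 = 6057 − 7610 = −1553 kJ
ΔH_1 − ΔH_2 = +2124 kJ, so reaction 2 has the more negative ΔH; |ΔH_1 − ΔH_2| = 2124 kJ.

Reaction 2, by 2124 kJ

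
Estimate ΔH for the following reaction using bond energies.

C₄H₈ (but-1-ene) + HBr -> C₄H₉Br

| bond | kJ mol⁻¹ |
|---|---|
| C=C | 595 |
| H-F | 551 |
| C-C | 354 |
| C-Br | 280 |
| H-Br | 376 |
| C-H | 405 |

ΔH ≈ −68 kJ

Bonds broken (reactants):
  C-C: 2 × 354 = 708
  C-H: 8 × 405 = 3240
  C=C: 1 × 595 = 595
  H-Br: 1 × 376 = 376
  Σ(broken) = 4919 kJ
Bonds formed (products):
  C-Br: 1 × 280 = 280
  C-C: 3 × 354 = 1062
  C-H: 9 × 405 = 3645
  Σ(formed) = 4987 kJ
ΔH = Σ(broken) − Σ(formed) = 4919 − 4987 = −68 kJ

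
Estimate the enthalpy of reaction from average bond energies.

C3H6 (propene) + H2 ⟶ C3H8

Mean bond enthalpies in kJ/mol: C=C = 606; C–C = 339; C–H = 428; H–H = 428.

ΔH ≈ −161 kJ

Bonds broken (reactants):
  C–C: 1 × 339 = 339
  C–H: 6 × 428 = 2568
  C=C: 1 × 606 = 606
  H–H: 1 × 428 = 428
  Σ(broken) = 3941 kJ
Bonds formed (products):
  C–C: 2 × 339 = 678
  C–H: 8 × 428 = 3424
  Σ(formed) = 4102 kJ
ΔH = Σ(broken) − Σ(formed) = 3941 − 4102 = −161 kJ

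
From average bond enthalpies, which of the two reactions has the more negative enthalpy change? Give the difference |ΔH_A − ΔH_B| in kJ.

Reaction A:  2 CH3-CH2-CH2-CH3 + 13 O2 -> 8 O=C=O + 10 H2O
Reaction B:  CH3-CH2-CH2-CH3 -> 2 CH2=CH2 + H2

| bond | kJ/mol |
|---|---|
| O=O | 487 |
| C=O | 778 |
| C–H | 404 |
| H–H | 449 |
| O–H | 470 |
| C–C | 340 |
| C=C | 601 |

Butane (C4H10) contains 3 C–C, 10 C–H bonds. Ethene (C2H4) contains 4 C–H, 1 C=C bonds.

Reaction A, by 5574 kJ

Reaction A:
  Bonds broken (reactants):
    C–C: 6 × 340 = 2040
    C–H: 20 × 404 = 8080
    O=O: 13 × 487 = 6331
    Σ(broken) = 16451 kJ
  Bonds formed (products):
    C=O: 16 × 778 = 12448
    O–H: 20 × 470 = 9400
    Σ(formed) = 21848 kJ
  ΔH_A = 16451 − 21848 = −5397 kJ
Reaction B:
  Bonds broken (reactants):
    C–C: 3 × 340 = 1020
    C–H: 10 × 404 = 4040
    Σ(broken) = 5060 kJ
  Bonds formed (products):
    C–H: 8 × 404 = 3232
    C=C: 2 × 601 = 1202
    H–H: 1 × 449 = 449
    Σ(formed) = 4883 kJ
  ΔH_B = 5060 − 4883 = +177 kJ
ΔH_A − ΔH_B = −5574 kJ, so reaction A has the more negative ΔH; |ΔH_A − ΔH_B| = 5574 kJ.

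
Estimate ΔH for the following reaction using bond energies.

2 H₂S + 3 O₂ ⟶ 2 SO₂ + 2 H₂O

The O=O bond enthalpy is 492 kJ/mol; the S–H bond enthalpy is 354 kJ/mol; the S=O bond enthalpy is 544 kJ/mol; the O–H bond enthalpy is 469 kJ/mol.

ΔH ≈ −1160 kJ

Bonds broken (reactants):
  O=O: 3 × 492 = 1476
  S–H: 4 × 354 = 1416
  Σ(broken) = 2892 kJ
Bonds formed (products):
  O–H: 4 × 469 = 1876
  S=O: 4 × 544 = 2176
  Σ(formed) = 4052 kJ
ΔH = Σ(broken) − Σ(formed) = 2892 − 4052 = −1160 kJ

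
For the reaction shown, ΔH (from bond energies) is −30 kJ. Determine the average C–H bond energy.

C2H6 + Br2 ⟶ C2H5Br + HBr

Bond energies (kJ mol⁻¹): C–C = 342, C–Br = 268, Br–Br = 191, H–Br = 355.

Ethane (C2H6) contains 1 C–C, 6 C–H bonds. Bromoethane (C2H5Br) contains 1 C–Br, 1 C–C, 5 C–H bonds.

Let D be the C–H bond energy.
Σ(broken) = 1×191 + 1×342 + 6×D = 533 + 6D
Σ(formed) = 1×268 + 1×342 + 5×D + 1×355 = 965 + 5D
ΔH = Σ(broken) − Σ(formed) = (533 + 6D) − (965 + 5D) = −432 + D
Setting this equal to −30 kJ gives D = 402 kJ/mol.

D(C–H) ≈ 402 kJ/mol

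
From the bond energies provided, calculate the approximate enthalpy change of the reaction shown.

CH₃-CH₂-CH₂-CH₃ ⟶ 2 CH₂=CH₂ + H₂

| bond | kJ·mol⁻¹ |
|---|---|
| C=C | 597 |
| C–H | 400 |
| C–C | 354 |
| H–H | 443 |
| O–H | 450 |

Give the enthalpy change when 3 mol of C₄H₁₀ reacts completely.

ΔH = +675 kJ

Bonds broken (reactants):
  C–C: 3 × 354 = 1062
  C–H: 10 × 400 = 4000
  Σ(broken) = 5062 kJ
Bonds formed (products):
  C–H: 8 × 400 = 3200
  C=C: 2 × 597 = 1194
  H–H: 1 × 443 = 443
  Σ(formed) = 4837 kJ
ΔH = Σ(broken) − Σ(formed) = 5062 − 4837 = +225 kJ
For 3× the reaction as written: 3 × (+225) = +675 kJ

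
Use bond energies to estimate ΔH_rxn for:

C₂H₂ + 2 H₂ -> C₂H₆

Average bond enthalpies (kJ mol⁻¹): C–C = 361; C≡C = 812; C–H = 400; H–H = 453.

ΔH ≈ −243 kJ

Bonds broken (reactants):
  C≡C: 1 × 812 = 812
  C–H: 2 × 400 = 800
  H–H: 2 × 453 = 906
  Σ(broken) = 2518 kJ
Bonds formed (products):
  C–C: 1 × 361 = 361
  C–H: 6 × 400 = 2400
  Σ(formed) = 2761 kJ
ΔH = Σ(broken) − Σ(formed) = 2518 − 2761 = −243 kJ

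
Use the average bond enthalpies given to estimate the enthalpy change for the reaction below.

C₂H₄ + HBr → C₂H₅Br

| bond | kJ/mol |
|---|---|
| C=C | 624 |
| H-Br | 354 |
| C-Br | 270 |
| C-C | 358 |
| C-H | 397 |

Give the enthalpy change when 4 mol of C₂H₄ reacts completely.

ΔH = −188 kJ

Bonds broken (reactants):
  C-H: 4 × 397 = 1588
  C=C: 1 × 624 = 624
  H-Br: 1 × 354 = 354
  Σ(broken) = 2566 kJ
Bonds formed (products):
  C-Br: 1 × 270 = 270
  C-C: 1 × 358 = 358
  C-H: 5 × 397 = 1985
  Σ(formed) = 2613 kJ
ΔH = Σ(broken) − Σ(formed) = 2566 − 2613 = −47 kJ
For 4× the reaction as written: 4 × (−47) = −188 kJ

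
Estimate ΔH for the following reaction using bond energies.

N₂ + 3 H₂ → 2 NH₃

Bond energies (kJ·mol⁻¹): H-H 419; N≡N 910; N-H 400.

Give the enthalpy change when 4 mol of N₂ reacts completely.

Bonds broken (reactants):
  H-H: 3 × 419 = 1257
  N≡N: 1 × 910 = 910
  Σ(broken) = 2167 kJ
Bonds formed (products):
  N-H: 6 × 400 = 2400
  Σ(formed) = 2400 kJ
ΔH = Σ(broken) − Σ(formed) = 2167 − 2400 = −233 kJ
For 4× the reaction as written: 4 × (−233) = −932 kJ

ΔH = −932 kJ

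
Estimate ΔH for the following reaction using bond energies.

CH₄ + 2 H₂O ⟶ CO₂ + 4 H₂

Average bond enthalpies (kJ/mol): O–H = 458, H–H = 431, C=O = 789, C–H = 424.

Bonds broken (reactants):
  C–H: 4 × 424 = 1696
  O–H: 4 × 458 = 1832
  Σ(broken) = 3528 kJ
Bonds formed (products):
  C=O: 2 × 789 = 1578
  H–H: 4 × 431 = 1724
  Σ(formed) = 3302 kJ
ΔH = Σ(broken) − Σ(formed) = 3528 − 3302 = +226 kJ

ΔH ≈ +226 kJ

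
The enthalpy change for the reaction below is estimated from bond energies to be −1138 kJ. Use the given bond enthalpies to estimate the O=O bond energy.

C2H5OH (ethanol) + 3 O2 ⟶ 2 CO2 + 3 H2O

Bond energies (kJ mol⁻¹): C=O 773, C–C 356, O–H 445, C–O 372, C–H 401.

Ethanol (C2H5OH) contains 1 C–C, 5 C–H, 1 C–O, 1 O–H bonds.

D(O=O) ≈ 482 kJ/mol

Let D be the O=O bond energy.
Σ(broken) = 1×356 + 5×401 + 1×372 + 1×445 + 3×D = 3178 + 3D
Σ(formed) = 4×773 + 6×445 = 5762
ΔH = Σ(broken) − Σ(formed) = (3178 + 3D) − (5762) = −2584 + 3D
Setting this equal to −1138 kJ gives 3D = 1446, so D = 482 kJ/mol.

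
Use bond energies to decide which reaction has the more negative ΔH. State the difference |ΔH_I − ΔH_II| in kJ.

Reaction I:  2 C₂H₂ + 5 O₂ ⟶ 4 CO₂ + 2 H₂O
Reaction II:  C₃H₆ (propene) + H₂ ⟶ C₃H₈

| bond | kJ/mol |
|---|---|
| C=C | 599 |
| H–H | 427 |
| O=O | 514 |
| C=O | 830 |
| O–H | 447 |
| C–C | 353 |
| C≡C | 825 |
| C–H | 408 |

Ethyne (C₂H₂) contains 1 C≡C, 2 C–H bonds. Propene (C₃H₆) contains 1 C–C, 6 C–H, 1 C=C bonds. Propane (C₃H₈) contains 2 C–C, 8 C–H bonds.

Reaction I:
  Bonds broken (reactants):
    C≡C: 2 × 825 = 1650
    C–H: 4 × 408 = 1632
    O=O: 5 × 514 = 2570
    Σ(broken) = 5852 kJ
  Bonds formed (products):
    C=O: 8 × 830 = 6640
    O–H: 4 × 447 = 1788
    Σ(formed) = 8428 kJ
  ΔH_I = 5852 − 8428 = −2576 kJ
Reaction II:
  Bonds broken (reactants):
    C–C: 1 × 353 = 353
    C–H: 6 × 408 = 2448
    C=C: 1 × 599 = 599
    H–H: 1 × 427 = 427
    Σ(broken) = 3827 kJ
  Bonds formed (products):
    C–C: 2 × 353 = 706
    C–H: 8 × 408 = 3264
    Σ(formed) = 3970 kJ
  ΔH_II = 3827 − 3970 = −143 kJ
ΔH_I − ΔH_II = −2433 kJ, so reaction I has the more negative ΔH; |ΔH_I − ΔH_II| = 2433 kJ.

Reaction I, by 2433 kJ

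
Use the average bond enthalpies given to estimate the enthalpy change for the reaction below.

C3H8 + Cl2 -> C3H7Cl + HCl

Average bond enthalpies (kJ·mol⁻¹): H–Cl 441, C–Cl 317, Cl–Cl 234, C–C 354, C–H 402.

Bonds broken (reactants):
  C–C: 2 × 354 = 708
  C–H: 8 × 402 = 3216
  Cl–Cl: 1 × 234 = 234
  Σ(broken) = 4158 kJ
Bonds formed (products):
  C–C: 2 × 354 = 708
  C–Cl: 1 × 317 = 317
  C–H: 7 × 402 = 2814
  H–Cl: 1 × 441 = 441
  Σ(formed) = 4280 kJ
ΔH = Σ(broken) − Σ(formed) = 4158 − 4280 = −122 kJ

ΔH ≈ −122 kJ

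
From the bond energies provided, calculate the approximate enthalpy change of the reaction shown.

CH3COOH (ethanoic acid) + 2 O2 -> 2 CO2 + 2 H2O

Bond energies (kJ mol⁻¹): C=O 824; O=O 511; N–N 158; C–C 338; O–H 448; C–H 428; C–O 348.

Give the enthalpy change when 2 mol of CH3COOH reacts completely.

ΔH = −1648 kJ

Bonds broken (reactants):
  C–C: 1 × 338 = 338
  C–H: 3 × 428 = 1284
  C–O: 1 × 348 = 348
  C=O: 1 × 824 = 824
  O–H: 1 × 448 = 448
  O=O: 2 × 511 = 1022
  Σ(broken) = 4264 kJ
Bonds formed (products):
  C=O: 4 × 824 = 3296
  O–H: 4 × 448 = 1792
  Σ(formed) = 5088 kJ
ΔH = Σ(broken) − Σ(formed) = 4264 − 5088 = −824 kJ
For 2× the reaction as written: 2 × (−824) = −1648 kJ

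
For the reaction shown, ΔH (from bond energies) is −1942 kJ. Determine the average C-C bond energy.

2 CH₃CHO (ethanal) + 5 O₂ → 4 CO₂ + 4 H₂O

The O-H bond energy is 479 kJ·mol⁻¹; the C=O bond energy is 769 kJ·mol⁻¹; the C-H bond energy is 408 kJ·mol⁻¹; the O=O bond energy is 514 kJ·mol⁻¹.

D(C-C) ≈ 335 kJ/mol

Let D be the C-C bond energy.
Σ(broken) = 2×D + 8×408 + 2×769 + 5×514 = 7372 + 2D
Σ(formed) = 8×769 + 8×479 = 9984
ΔH = Σ(broken) − Σ(formed) = (7372 + 2D) − (9984) = −2612 + 2D
Setting this equal to −1942 kJ gives 2D = 670, so D = 335 kJ/mol.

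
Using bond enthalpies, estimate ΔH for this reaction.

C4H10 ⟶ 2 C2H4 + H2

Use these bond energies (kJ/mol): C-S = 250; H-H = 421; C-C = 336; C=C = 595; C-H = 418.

ΔH ≈ +233 kJ

Bonds broken (reactants):
  C-C: 3 × 336 = 1008
  C-H: 10 × 418 = 4180
  Σ(broken) = 5188 kJ
Bonds formed (products):
  C-H: 8 × 418 = 3344
  C=C: 2 × 595 = 1190
  H-H: 1 × 421 = 421
  Σ(formed) = 4955 kJ
ΔH = Σ(broken) − Σ(formed) = 5188 − 4955 = +233 kJ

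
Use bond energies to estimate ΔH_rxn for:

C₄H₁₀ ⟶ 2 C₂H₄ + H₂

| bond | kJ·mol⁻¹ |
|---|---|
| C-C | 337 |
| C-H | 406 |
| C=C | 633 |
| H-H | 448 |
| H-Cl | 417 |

ΔH ≈ +109 kJ

Bonds broken (reactants):
  C-C: 3 × 337 = 1011
  C-H: 10 × 406 = 4060
  Σ(broken) = 5071 kJ
Bonds formed (products):
  C-H: 8 × 406 = 3248
  C=C: 2 × 633 = 1266
  H-H: 1 × 448 = 448
  Σ(formed) = 4962 kJ
ΔH = Σ(broken) − Σ(formed) = 5071 − 4962 = +109 kJ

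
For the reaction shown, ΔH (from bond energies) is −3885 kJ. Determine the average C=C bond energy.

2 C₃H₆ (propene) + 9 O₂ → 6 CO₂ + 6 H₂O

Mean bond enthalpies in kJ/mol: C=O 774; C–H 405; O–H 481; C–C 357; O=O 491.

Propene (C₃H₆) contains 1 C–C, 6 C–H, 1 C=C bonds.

Let D be the C=C bond energy.
Σ(broken) = 2×357 + 12×405 + 2×D + 9×491 = 9993 + 2D
Σ(formed) = 12×774 + 12×481 = 15060
ΔH = Σ(broken) − Σ(formed) = (9993 + 2D) − (15060) = −5067 + 2D
Setting this equal to −3885 kJ gives 2D = 1182, so D = 591 kJ/mol.

D(C=C) ≈ 591 kJ/mol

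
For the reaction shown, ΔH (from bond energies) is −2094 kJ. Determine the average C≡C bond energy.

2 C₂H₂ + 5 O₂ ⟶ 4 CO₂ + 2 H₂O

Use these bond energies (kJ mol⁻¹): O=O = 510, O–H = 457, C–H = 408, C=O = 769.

D(C≡C) ≈ 852 kJ/mol

Let D be the C≡C bond energy.
Σ(broken) = 2×D + 4×408 + 5×510 = 4182 + 2D
Σ(formed) = 8×769 + 4×457 = 7980
ΔH = Σ(broken) − Σ(formed) = (4182 + 2D) − (7980) = −3798 + 2D
Setting this equal to −2094 kJ gives 2D = 1704, so D = 852 kJ/mol.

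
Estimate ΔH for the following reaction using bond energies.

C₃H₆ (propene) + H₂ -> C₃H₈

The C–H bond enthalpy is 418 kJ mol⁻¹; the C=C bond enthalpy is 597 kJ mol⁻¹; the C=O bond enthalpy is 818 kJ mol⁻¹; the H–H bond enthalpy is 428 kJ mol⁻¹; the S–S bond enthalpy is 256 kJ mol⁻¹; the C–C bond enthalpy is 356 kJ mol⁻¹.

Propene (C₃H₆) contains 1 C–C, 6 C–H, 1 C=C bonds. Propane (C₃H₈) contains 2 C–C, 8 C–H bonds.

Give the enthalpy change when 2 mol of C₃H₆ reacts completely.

ΔH = −334 kJ

Bonds broken (reactants):
  C–C: 1 × 356 = 356
  C–H: 6 × 418 = 2508
  C=C: 1 × 597 = 597
  H–H: 1 × 428 = 428
  Σ(broken) = 3889 kJ
Bonds formed (products):
  C–C: 2 × 356 = 712
  C–H: 8 × 418 = 3344
  Σ(formed) = 4056 kJ
ΔH = Σ(broken) − Σ(formed) = 3889 − 4056 = −167 kJ
For 2× the reaction as written: 2 × (−167) = −334 kJ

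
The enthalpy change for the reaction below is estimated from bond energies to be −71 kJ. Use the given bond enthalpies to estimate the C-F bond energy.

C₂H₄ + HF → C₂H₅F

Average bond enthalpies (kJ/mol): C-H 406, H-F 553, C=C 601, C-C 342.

D(C-F) ≈ 477 kJ/mol

Let D be the C-F bond energy.
Σ(broken) = 4×406 + 1×601 + 1×553 = 2778
Σ(formed) = 1×342 + 1×D + 5×406 = 2372 + D
ΔH = Σ(broken) − Σ(formed) = (2778) − (2372 + D) = +406 − D
Setting this equal to −71 kJ gives D = 477 kJ/mol.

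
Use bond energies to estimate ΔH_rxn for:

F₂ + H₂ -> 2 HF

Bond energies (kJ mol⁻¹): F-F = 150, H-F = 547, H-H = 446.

ΔH ≈ −498 kJ

Bonds broken (reactants):
  F-F: 1 × 150 = 150
  H-H: 1 × 446 = 446
  Σ(broken) = 596 kJ
Bonds formed (products):
  H-F: 2 × 547 = 1094
  Σ(formed) = 1094 kJ
ΔH = Σ(broken) − Σ(formed) = 596 − 1094 = −498 kJ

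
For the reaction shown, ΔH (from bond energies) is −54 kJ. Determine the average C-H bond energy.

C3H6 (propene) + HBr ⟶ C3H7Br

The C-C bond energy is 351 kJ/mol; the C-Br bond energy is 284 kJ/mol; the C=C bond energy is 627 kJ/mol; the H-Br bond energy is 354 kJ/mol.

Let D be the C-H bond energy.
Σ(broken) = 1×351 + 6×D + 1×627 + 1×354 = 1332 + 6D
Σ(formed) = 1×284 + 2×351 + 7×D = 986 + 7D
ΔH = Σ(broken) − Σ(formed) = (1332 + 6D) − (986 + 7D) = +346 − D
Setting this equal to −54 kJ gives D = 400 kJ/mol.

D(C-H) ≈ 400 kJ/mol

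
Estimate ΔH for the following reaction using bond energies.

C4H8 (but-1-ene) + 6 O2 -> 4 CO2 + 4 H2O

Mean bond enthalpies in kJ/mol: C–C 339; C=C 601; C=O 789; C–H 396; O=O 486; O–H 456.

Bonds broken (reactants):
  C–C: 2 × 339 = 678
  C–H: 8 × 396 = 3168
  C=C: 1 × 601 = 601
  O=O: 6 × 486 = 2916
  Σ(broken) = 7363 kJ
Bonds formed (products):
  C=O: 8 × 789 = 6312
  O–H: 8 × 456 = 3648
  Σ(formed) = 9960 kJ
ΔH = Σ(broken) − Σ(formed) = 7363 − 9960 = −2597 kJ

ΔH ≈ −2597 kJ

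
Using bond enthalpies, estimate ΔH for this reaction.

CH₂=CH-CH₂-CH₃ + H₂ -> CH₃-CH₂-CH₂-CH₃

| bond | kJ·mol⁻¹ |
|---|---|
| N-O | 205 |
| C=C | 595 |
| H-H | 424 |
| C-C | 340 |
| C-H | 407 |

ΔH ≈ −135 kJ

Bonds broken (reactants):
  C-C: 2 × 340 = 680
  C-H: 8 × 407 = 3256
  C=C: 1 × 595 = 595
  H-H: 1 × 424 = 424
  Σ(broken) = 4955 kJ
Bonds formed (products):
  C-C: 3 × 340 = 1020
  C-H: 10 × 407 = 4070
  Σ(formed) = 5090 kJ
ΔH = Σ(broken) − Σ(formed) = 4955 − 5090 = −135 kJ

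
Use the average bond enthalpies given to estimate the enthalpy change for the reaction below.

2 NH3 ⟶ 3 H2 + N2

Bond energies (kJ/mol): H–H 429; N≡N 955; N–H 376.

ΔH ≈ +14 kJ

Bonds broken (reactants):
  N–H: 6 × 376 = 2256
  Σ(broken) = 2256 kJ
Bonds formed (products):
  H–H: 3 × 429 = 1287
  N≡N: 1 × 955 = 955
  Σ(formed) = 2242 kJ
ΔH = Σ(broken) − Σ(formed) = 2256 − 2242 = +14 kJ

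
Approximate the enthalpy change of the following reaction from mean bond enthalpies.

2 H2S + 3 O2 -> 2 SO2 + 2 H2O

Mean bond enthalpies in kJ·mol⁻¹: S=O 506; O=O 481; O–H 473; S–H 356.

ΔH ≈ −1049 kJ

Bonds broken (reactants):
  O=O: 3 × 481 = 1443
  S–H: 4 × 356 = 1424
  Σ(broken) = 2867 kJ
Bonds formed (products):
  O–H: 4 × 473 = 1892
  S=O: 4 × 506 = 2024
  Σ(formed) = 3916 kJ
ΔH = Σ(broken) − Σ(formed) = 2867 − 3916 = −1049 kJ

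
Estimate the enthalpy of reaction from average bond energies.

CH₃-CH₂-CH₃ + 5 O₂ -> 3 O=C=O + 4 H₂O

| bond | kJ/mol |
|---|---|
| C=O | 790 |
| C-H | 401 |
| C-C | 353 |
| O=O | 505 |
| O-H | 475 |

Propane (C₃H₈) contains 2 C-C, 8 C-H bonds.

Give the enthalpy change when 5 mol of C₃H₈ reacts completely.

ΔH = −10505 kJ

Bonds broken (reactants):
  C-C: 2 × 353 = 706
  C-H: 8 × 401 = 3208
  O=O: 5 × 505 = 2525
  Σ(broken) = 6439 kJ
Bonds formed (products):
  C=O: 6 × 790 = 4740
  O-H: 8 × 475 = 3800
  Σ(formed) = 8540 kJ
ΔH = Σ(broken) − Σ(formed) = 6439 − 8540 = −2101 kJ
For 5× the reaction as written: 5 × (−2101) = −10505 kJ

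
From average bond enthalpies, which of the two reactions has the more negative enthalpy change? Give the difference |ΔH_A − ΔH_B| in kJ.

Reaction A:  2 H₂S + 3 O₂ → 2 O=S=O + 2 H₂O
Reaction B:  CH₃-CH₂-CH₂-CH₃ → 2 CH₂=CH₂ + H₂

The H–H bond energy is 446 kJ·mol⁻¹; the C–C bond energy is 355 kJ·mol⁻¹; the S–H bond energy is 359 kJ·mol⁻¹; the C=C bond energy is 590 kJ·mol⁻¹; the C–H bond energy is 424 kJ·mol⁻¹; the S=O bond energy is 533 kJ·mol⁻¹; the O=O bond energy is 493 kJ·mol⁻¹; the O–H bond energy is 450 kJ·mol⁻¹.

Reaction A, by 1304 kJ

Reaction A:
  Bonds broken (reactants):
    O=O: 3 × 493 = 1479
    S–H: 4 × 359 = 1436
    Σ(broken) = 2915 kJ
  Bonds formed (products):
    O–H: 4 × 450 = 1800
    S=O: 4 × 533 = 2132
    Σ(formed) = 3932 kJ
  ΔH_A = 2915 − 3932 = −1017 kJ
Reaction B:
  Bonds broken (reactants):
    C–C: 3 × 355 = 1065
    C–H: 10 × 424 = 4240
    Σ(broken) = 5305 kJ
  Bonds formed (products):
    C–H: 8 × 424 = 3392
    C=C: 2 × 590 = 1180
    H–H: 1 × 446 = 446
    Σ(formed) = 5018 kJ
  ΔH_B = 5305 − 5018 = +287 kJ
ΔH_A − ΔH_B = −1304 kJ, so reaction A has the more negative ΔH; |ΔH_A − ΔH_B| = 1304 kJ.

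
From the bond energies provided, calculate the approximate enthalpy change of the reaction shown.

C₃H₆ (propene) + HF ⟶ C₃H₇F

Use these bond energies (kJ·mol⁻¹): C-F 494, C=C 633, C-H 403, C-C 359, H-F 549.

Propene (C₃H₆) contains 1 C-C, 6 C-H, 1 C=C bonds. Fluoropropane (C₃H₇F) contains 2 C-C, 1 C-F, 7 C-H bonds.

Bonds broken (reactants):
  C-C: 1 × 359 = 359
  C-H: 6 × 403 = 2418
  C=C: 1 × 633 = 633
  H-F: 1 × 549 = 549
  Σ(broken) = 3959 kJ
Bonds formed (products):
  C-C: 2 × 359 = 718
  C-F: 1 × 494 = 494
  C-H: 7 × 403 = 2821
  Σ(formed) = 4033 kJ
ΔH = Σ(broken) − Σ(formed) = 3959 − 4033 = −74 kJ

ΔH ≈ −74 kJ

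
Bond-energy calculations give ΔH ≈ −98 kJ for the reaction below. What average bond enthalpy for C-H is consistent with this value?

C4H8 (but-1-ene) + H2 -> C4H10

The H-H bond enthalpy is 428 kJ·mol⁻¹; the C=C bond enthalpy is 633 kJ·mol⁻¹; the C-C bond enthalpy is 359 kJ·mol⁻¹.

Let D be the C-H bond energy.
Σ(broken) = 2×359 + 8×D + 1×633 + 1×428 = 1779 + 8D
Σ(formed) = 3×359 + 10×D = 1077 + 10D
ΔH = Σ(broken) − Σ(formed) = (1779 + 8D) − (1077 + 10D) = +702 − 2D
Setting this equal to −98 kJ gives 2D = 800, so D = 400 kJ/mol.

D(C-H) ≈ 400 kJ/mol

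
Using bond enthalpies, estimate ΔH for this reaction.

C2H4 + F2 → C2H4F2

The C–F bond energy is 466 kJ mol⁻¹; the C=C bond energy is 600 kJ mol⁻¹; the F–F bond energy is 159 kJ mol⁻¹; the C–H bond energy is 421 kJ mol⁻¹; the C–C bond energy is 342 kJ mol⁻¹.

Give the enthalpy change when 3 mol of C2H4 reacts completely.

Bonds broken (reactants):
  C–H: 4 × 421 = 1684
  C=C: 1 × 600 = 600
  F–F: 1 × 159 = 159
  Σ(broken) = 2443 kJ
Bonds formed (products):
  C–C: 1 × 342 = 342
  C–F: 2 × 466 = 932
  C–H: 4 × 421 = 1684
  Σ(formed) = 2958 kJ
ΔH = Σ(broken) − Σ(formed) = 2443 − 2958 = −515 kJ
For 3× the reaction as written: 3 × (−515) = −1545 kJ

ΔH = −1545 kJ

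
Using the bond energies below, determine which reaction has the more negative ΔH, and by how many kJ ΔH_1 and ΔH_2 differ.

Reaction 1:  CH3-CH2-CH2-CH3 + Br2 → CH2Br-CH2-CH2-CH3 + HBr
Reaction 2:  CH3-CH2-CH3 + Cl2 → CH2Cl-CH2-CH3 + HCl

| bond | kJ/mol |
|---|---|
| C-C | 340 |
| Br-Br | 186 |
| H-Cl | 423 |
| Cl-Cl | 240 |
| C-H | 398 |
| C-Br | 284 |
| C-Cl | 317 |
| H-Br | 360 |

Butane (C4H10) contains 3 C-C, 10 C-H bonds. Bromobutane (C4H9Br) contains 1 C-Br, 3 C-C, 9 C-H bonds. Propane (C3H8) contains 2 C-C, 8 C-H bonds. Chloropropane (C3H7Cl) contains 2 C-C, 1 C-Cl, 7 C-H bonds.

Reaction 1:
  Bonds broken (reactants):
    Br-Br: 1 × 186 = 186
    C-C: 3 × 340 = 1020
    C-H: 10 × 398 = 3980
    Σ(broken) = 5186 kJ
  Bonds formed (products):
    C-Br: 1 × 284 = 284
    C-C: 3 × 340 = 1020
    C-H: 9 × 398 = 3582
    H-Br: 1 × 360 = 360
    Σ(formed) = 5246 kJ
  ΔH_1 = 5186 − 5246 = −60 kJ
Reaction 2:
  Bonds broken (reactants):
    C-C: 2 × 340 = 680
    C-H: 8 × 398 = 3184
    Cl-Cl: 1 × 240 = 240
    Σ(broken) = 4104 kJ
  Bonds formed (products):
    C-C: 2 × 340 = 680
    C-Cl: 1 × 317 = 317
    C-H: 7 × 398 = 2786
    H-Cl: 1 × 423 = 423
    Σ(formed) = 4206 kJ
  ΔH_2 = 4104 − 4206 = −102 kJ
ΔH_1 − ΔH_2 = +42 kJ, so reaction 2 has the more negative ΔH; |ΔH_1 − ΔH_2| = 42 kJ.

Reaction 2, by 42 kJ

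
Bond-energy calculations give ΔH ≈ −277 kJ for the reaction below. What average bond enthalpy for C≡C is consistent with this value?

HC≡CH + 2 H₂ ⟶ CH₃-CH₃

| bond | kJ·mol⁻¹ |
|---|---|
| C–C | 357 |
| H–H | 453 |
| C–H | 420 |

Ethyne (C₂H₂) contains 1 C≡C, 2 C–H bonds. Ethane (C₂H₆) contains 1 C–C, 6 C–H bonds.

D(C≡C) ≈ 854 kJ/mol

Let D be the C≡C bond energy.
Σ(broken) = 1×D + 2×420 + 2×453 = 1746 + D
Σ(formed) = 1×357 + 6×420 = 2877
ΔH = Σ(broken) − Σ(formed) = (1746 + D) − (2877) = −1131 + D
Setting this equal to −277 kJ gives D = 854 kJ/mol.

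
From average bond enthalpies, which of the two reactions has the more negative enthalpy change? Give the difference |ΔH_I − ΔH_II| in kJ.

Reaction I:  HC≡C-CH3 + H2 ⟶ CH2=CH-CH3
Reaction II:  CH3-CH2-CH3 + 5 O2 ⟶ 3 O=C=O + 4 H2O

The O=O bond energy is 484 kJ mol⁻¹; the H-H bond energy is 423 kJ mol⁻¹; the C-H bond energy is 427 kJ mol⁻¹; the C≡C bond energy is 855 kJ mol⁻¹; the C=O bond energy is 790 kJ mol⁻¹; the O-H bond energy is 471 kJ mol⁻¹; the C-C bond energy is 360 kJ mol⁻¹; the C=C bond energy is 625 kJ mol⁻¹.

Reaction I:
  Bonds broken (reactants):
    C≡C: 1 × 855 = 855
    C-C: 1 × 360 = 360
    C-H: 4 × 427 = 1708
    H-H: 1 × 423 = 423
    Σ(broken) = 3346 kJ
  Bonds formed (products):
    C-C: 1 × 360 = 360
    C-H: 6 × 427 = 2562
    C=C: 1 × 625 = 625
    Σ(formed) = 3547 kJ
  ΔH_I = 3346 − 3547 = −201 kJ
Reaction II:
  Bonds broken (reactants):
    C-C: 2 × 360 = 720
    C-H: 8 × 427 = 3416
    O=O: 5 × 484 = 2420
    Σ(broken) = 6556 kJ
  Bonds formed (products):
    C=O: 6 × 790 = 4740
    O-H: 8 × 471 = 3768
    Σ(formed) = 8508 kJ
  ΔH_II = 6556 − 8508 = −1952 kJ
ΔH_I − ΔH_II = +1751 kJ, so reaction II has the more negative ΔH; |ΔH_I − ΔH_II| = 1751 kJ.

Reaction II, by 1751 kJ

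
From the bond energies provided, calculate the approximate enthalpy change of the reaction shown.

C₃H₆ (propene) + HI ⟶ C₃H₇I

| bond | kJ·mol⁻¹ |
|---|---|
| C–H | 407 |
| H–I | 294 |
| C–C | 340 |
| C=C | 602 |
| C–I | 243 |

ΔH ≈ −94 kJ

Bonds broken (reactants):
  C–C: 1 × 340 = 340
  C–H: 6 × 407 = 2442
  C=C: 1 × 602 = 602
  H–I: 1 × 294 = 294
  Σ(broken) = 3678 kJ
Bonds formed (products):
  C–C: 2 × 340 = 680
  C–H: 7 × 407 = 2849
  C–I: 1 × 243 = 243
  Σ(formed) = 3772 kJ
ΔH = Σ(broken) − Σ(formed) = 3678 − 3772 = −94 kJ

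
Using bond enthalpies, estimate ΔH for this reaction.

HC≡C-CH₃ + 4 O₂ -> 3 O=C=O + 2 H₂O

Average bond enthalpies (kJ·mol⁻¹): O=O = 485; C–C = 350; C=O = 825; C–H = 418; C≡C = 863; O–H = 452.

Bonds broken (reactants):
  C≡C: 1 × 863 = 863
  C–C: 1 × 350 = 350
  C–H: 4 × 418 = 1672
  O=O: 4 × 485 = 1940
  Σ(broken) = 4825 kJ
Bonds formed (products):
  C=O: 6 × 825 = 4950
  O–H: 4 × 452 = 1808
  Σ(formed) = 6758 kJ
ΔH = Σ(broken) − Σ(formed) = 4825 − 6758 = −1933 kJ

ΔH ≈ −1933 kJ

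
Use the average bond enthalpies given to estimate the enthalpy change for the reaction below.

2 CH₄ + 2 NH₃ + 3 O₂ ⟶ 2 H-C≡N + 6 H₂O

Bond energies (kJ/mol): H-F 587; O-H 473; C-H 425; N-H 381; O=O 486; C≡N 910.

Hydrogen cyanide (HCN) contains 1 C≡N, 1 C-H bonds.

Bonds broken (reactants):
  C-H: 8 × 425 = 3400
  N-H: 6 × 381 = 2286
  O=O: 3 × 486 = 1458
  Σ(broken) = 7144 kJ
Bonds formed (products):
  C≡N: 2 × 910 = 1820
  C-H: 2 × 425 = 850
  O-H: 12 × 473 = 5676
  Σ(formed) = 8346 kJ
ΔH = Σ(broken) − Σ(formed) = 7144 − 8346 = −1202 kJ

ΔH ≈ −1202 kJ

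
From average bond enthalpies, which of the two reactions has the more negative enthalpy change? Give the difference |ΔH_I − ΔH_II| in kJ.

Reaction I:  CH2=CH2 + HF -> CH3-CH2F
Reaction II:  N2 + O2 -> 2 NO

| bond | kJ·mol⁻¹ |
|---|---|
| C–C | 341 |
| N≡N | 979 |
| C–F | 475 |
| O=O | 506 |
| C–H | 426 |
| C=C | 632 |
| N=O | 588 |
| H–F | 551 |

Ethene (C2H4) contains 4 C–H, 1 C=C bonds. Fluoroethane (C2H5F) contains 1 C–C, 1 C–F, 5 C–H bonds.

Reaction I, by 368 kJ

Reaction I:
  Bonds broken (reactants):
    C–H: 4 × 426 = 1704
    C=C: 1 × 632 = 632
    H–F: 1 × 551 = 551
    Σ(broken) = 2887 kJ
  Bonds formed (products):
    C–C: 1 × 341 = 341
    C–F: 1 × 475 = 475
    C–H: 5 × 426 = 2130
    Σ(formed) = 2946 kJ
  ΔH_I = 2887 − 2946 = −59 kJ
Reaction II:
  Bonds broken (reactants):
    N≡N: 1 × 979 = 979
    O=O: 1 × 506 = 506
    Σ(broken) = 1485 kJ
  Bonds formed (products):
    N=O: 2 × 588 = 1176
    Σ(formed) = 1176 kJ
  ΔH_II = 1485 − 1176 = +309 kJ
ΔH_I − ΔH_II = −368 kJ, so reaction I has the more negative ΔH; |ΔH_I − ΔH_II| = 368 kJ.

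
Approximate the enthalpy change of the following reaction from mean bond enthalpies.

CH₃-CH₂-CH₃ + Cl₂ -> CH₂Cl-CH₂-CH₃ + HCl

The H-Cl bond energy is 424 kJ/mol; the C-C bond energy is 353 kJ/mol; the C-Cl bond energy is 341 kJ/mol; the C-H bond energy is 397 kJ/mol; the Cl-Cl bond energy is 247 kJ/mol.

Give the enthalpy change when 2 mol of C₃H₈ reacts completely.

Bonds broken (reactants):
  C-C: 2 × 353 = 706
  C-H: 8 × 397 = 3176
  Cl-Cl: 1 × 247 = 247
  Σ(broken) = 4129 kJ
Bonds formed (products):
  C-C: 2 × 353 = 706
  C-Cl: 1 × 341 = 341
  C-H: 7 × 397 = 2779
  H-Cl: 1 × 424 = 424
  Σ(formed) = 4250 kJ
ΔH = Σ(broken) − Σ(formed) = 4129 − 4250 = −121 kJ
For 2× the reaction as written: 2 × (−121) = −242 kJ

ΔH = −242 kJ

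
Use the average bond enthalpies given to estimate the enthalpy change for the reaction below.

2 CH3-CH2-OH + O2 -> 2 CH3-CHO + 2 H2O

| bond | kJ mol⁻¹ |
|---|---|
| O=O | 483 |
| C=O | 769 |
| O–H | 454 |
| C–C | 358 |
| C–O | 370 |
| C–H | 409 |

Bonds broken (reactants):
  C–C: 2 × 358 = 716
  C–H: 10 × 409 = 4090
  C–O: 2 × 370 = 740
  O–H: 2 × 454 = 908
  O=O: 1 × 483 = 483
  Σ(broken) = 6937 kJ
Bonds formed (products):
  C–C: 2 × 358 = 716
  C–H: 8 × 409 = 3272
  C=O: 2 × 769 = 1538
  O–H: 4 × 454 = 1816
  Σ(formed) = 7342 kJ
ΔH = Σ(broken) − Σ(formed) = 6937 − 7342 = −405 kJ

ΔH ≈ −405 kJ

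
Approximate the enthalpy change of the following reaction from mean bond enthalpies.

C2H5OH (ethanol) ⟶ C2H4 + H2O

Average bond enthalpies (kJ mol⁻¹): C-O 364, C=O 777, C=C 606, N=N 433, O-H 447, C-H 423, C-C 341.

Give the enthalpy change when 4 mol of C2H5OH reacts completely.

Bonds broken (reactants):
  C-C: 1 × 341 = 341
  C-H: 5 × 423 = 2115
  C-O: 1 × 364 = 364
  O-H: 1 × 447 = 447
  Σ(broken) = 3267 kJ
Bonds formed (products):
  C-H: 4 × 423 = 1692
  C=C: 1 × 606 = 606
  O-H: 2 × 447 = 894
  Σ(formed) = 3192 kJ
ΔH = Σ(broken) − Σ(formed) = 3267 − 3192 = +75 kJ
For 4× the reaction as written: 4 × (+75) = +300 kJ

ΔH = +300 kJ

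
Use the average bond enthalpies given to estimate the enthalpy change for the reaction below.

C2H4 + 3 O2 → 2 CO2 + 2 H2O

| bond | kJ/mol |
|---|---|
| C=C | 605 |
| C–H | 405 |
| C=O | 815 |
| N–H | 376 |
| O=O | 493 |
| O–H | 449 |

ΔH ≈ −1352 kJ

Bonds broken (reactants):
  C–H: 4 × 405 = 1620
  C=C: 1 × 605 = 605
  O=O: 3 × 493 = 1479
  Σ(broken) = 3704 kJ
Bonds formed (products):
  C=O: 4 × 815 = 3260
  O–H: 4 × 449 = 1796
  Σ(formed) = 5056 kJ
ΔH = Σ(broken) − Σ(formed) = 3704 − 5056 = −1352 kJ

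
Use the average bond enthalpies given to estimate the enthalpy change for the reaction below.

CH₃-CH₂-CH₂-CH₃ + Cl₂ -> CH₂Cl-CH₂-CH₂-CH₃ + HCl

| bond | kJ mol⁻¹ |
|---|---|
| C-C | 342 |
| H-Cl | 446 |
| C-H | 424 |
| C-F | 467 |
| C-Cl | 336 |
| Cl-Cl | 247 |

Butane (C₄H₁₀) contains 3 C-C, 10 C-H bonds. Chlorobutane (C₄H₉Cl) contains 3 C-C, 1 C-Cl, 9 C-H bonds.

Bonds broken (reactants):
  C-C: 3 × 342 = 1026
  C-H: 10 × 424 = 4240
  Cl-Cl: 1 × 247 = 247
  Σ(broken) = 5513 kJ
Bonds formed (products):
  C-C: 3 × 342 = 1026
  C-Cl: 1 × 336 = 336
  C-H: 9 × 424 = 3816
  H-Cl: 1 × 446 = 446
  Σ(formed) = 5624 kJ
ΔH = Σ(broken) − Σ(formed) = 5513 − 5624 = −111 kJ

ΔH ≈ −111 kJ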